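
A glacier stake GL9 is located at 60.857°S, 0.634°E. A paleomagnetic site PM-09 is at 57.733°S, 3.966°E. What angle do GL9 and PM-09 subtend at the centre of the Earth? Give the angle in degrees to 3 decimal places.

3.556°

Δφ = 3.1240°,  Δλ = 3.3320°
a = sin²(Δφ/2) + cos φ₁ cos φ₂ sin²(Δλ/2) = 0.000963
c = 2·arcsin(√a) = 0.062068 rad = 3.5562°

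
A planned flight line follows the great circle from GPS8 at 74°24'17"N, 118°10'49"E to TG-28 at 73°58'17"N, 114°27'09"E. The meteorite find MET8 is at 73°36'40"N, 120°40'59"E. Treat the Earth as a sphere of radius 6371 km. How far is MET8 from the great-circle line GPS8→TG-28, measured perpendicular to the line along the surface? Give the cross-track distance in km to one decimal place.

GPS8: φ = +74.40472°, λ = +118.18028°
TG-28: φ = +73.97139°, λ = +114.45250°
MET8: φ = +73.61111°, λ = +120.68306°
δ₁₃ = central angle GPS8→MET8 = 0.018346 rad  (haversine)
θ₁₃ = bearing GPS8→MET8 = 137.807°,  θ₁₂ = bearing GPS8→TG-28 = 248.697°
dₓₜ = R·arcsin(sin δ₁₃ · sin(θ₁₃ − θ₁₂)) = 6371·arcsin(0.01834·sin(-110.890°)) = -109.198 km
|dₓₜ| = 109.198 km

109.2 km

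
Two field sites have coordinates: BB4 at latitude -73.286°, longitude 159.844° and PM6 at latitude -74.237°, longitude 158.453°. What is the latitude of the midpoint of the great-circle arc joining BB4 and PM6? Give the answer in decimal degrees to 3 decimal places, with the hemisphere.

73.763°S

Bx = cos φ₂ cos Δλ = 0.271579,  By = cos φ₂ sin Δλ = -0.006595
φₘ = atan2(sin φ₁ + sin φ₂, √((cos φ₁ + Bx)² + By²)) = -73.76263°
λₘ = λ₁ + atan2(By, cos φ₁ + Bx) = 159.16832°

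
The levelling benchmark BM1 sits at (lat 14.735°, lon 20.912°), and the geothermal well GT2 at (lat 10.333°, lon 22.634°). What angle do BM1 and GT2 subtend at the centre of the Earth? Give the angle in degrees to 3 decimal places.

4.712°

Δφ = -4.4020°,  Δλ = 1.7220°
a = sin²(Δφ/2) + cos φ₁ cos φ₂ sin²(Δλ/2) = 0.001690
c = 2·arcsin(√a) = 0.082237 rad = 4.7119°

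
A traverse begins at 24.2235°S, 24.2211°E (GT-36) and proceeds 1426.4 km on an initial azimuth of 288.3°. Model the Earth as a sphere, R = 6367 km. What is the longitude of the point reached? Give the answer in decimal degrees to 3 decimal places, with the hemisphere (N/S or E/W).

11.278°E

δ = d/R = 1426.4/6367 = 0.224030 rad
φ₂ = arcsin(sin φ₁ cos δ + cos φ₁ sin δ cos θ)
   = arcsin(-0.41030·0.97501 + 0.91195·0.22216·0.31399) = -19.65945°
λ₂ = λ₁ + atan2(sin θ sin δ cos φ₁, cos δ − sin φ₁ sin φ₂) = 11.27812°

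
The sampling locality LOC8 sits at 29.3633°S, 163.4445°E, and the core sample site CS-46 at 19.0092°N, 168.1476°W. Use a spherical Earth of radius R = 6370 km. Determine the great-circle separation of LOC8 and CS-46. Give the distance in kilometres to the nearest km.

6181 km

Δφ = 48.3725°,  Δλ = 28.4079°
a = sin²(Δφ/2) + cos φ₁ cos φ₂ sin²(Δλ/2) = 0.217469
c = 2·arcsin(√a) = 0.970289 rad = 55.5934°
d = R·c = 6370 × 0.970289 = 6180.7 km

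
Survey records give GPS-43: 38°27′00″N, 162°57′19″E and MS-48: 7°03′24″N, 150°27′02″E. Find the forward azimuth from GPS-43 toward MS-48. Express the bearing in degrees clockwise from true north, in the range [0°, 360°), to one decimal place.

203.0°

GPS-43: φ = +38.45000°, λ = +162.95528°
MS-48: φ = +7.05667°, λ = +150.45056°
Δλ = -12.5047°
y = sin Δλ · cos φ₂ = -0.214880
x = cos φ₁ sin φ₂ − sin φ₁ cos φ₂ cos Δλ = -0.506271
θ = atan2(y, x) = -157.0019° → 202.9981° (mod 360°)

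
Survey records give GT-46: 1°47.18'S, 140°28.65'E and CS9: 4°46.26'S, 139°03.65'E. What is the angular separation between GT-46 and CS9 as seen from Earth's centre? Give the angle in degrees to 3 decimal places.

GT-46: φ = -1.78633°, λ = +140.47750°
CS9: φ = -4.77100°, λ = +139.06083°
Δφ = -2.9847°,  Δλ = -1.4167°
a = sin²(Δφ/2) + cos φ₁ cos φ₂ sin²(Δλ/2) = 0.000830
c = 2·arcsin(√a) = 0.057644 rad = 3.3028°

3.303°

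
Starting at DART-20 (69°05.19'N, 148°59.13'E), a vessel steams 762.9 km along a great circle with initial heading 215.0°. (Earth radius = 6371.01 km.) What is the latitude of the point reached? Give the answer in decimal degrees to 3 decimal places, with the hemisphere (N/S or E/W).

63.189°N

DART-20: φ = +69.08650°, λ = +148.98550°
δ = d/R = 762.9/6371.01 = 0.119746 rad
φ₂ = arcsin(sin φ₁ cos δ + cos φ₁ sin δ cos θ)
   = arcsin(0.93412·0.99284 + 0.35696·0.11946·-0.81915) = 63.18921°
λ₂ = λ₁ + atan2(sin θ sin δ cos φ₁, cos δ − sin φ₁ sin φ₂) = 140.24776°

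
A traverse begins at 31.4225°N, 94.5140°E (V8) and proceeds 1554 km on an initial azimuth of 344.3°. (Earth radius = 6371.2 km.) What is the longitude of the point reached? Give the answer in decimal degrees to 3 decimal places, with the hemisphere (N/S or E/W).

δ = d/R = 1554/6371.2 = 0.243910 rad
φ₂ = arcsin(sin φ₁ cos δ + cos φ₁ sin δ cos θ)
   = arcsin(0.52134·0.97040 + 0.85335·0.24150·0.96269) = 44.77359°
λ₂ = λ₁ + atan2(sin θ sin δ cos φ₁, cos δ − sin φ₁ sin φ₂) = 89.23214°

89.232°E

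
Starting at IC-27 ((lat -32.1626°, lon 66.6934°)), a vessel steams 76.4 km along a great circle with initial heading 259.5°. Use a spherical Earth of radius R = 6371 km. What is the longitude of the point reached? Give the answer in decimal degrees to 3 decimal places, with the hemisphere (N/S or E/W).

δ = d/R = 76.4/6371 = 0.011992 rad
φ₂ = arcsin(sin φ₁ cos δ + cos φ₁ sin δ cos θ)
   = arcsin(-0.53232·0.99993 + 0.84654·0.01199·-0.18224) = -32.28530°
λ₂ = λ₁ + atan2(sin θ sin δ cos φ₁, cos δ − sin φ₁ sin φ₂) = 65.89427°

65.894°E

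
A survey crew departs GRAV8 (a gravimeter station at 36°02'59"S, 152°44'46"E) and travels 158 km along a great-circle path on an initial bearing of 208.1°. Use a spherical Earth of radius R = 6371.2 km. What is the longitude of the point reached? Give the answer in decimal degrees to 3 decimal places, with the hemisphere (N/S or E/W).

GRAV8: φ = -36.04972°, λ = +152.74611°
δ = d/R = 158/6371.2 = 0.024799 rad
φ₂ = arcsin(sin φ₁ cos δ + cos φ₁ sin δ cos θ)
   = arcsin(-0.58849·0.99969 + 0.80851·0.02480·-0.88213) = -37.30020°
λ₂ = λ₁ + atan2(sin θ sin δ cos φ₁, cos δ − sin φ₁ sin φ₂) = 151.90484°

151.905°E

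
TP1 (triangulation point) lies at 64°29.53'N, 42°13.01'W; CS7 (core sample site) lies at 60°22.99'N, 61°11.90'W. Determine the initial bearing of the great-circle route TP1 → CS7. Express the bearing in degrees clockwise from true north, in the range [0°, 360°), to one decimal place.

TP1: φ = +64.49217°, λ = -42.21683°
CS7: φ = +60.38317°, λ = -61.19833°
Δλ = -18.9815°
y = sin Δλ · cos φ₂ = -0.160744
x = cos φ₁ sin φ₂ − sin φ₁ cos φ₂ cos Δλ = -0.047401
θ = atan2(y, x) = -106.4299° → 253.5701° (mod 360°)

253.6°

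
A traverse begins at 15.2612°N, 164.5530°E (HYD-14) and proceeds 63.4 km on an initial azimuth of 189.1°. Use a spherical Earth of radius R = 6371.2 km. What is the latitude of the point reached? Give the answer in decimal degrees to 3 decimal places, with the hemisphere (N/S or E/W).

14.698°N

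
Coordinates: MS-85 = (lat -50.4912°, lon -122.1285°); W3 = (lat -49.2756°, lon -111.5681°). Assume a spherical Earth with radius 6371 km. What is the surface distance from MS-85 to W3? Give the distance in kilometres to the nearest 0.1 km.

767.9 km

Δφ = 1.2156°,  Δλ = 10.5604°
a = sin²(Δφ/2) + cos φ₁ cos φ₂ sin²(Δλ/2) = 0.003628
c = 2·arcsin(√a) = 0.120534 rad = 6.9061°
d = R·c = 6371 × 0.120534 = 767.9 km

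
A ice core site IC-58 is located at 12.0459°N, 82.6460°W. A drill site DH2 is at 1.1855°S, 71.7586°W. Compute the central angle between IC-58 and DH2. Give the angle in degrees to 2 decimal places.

17.09°

Δφ = -13.2314°,  Δλ = 10.8874°
a = sin²(Δφ/2) + cos φ₁ cos φ₂ sin²(Δλ/2) = 0.022073
c = 2·arcsin(√a) = 0.298244 rad = 17.0881°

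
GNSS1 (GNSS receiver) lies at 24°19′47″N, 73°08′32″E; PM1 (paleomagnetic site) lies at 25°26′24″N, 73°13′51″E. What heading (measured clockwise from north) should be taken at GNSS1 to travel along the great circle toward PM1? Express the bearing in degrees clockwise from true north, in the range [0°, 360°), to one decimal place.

GNSS1: φ = +24.32972°, λ = +73.14222°
PM1: φ = +25.44000°, λ = +73.23083°
Δλ = 0.0886°
y = sin Δλ · cos φ₂ = 0.001397
x = cos φ₁ sin φ₂ − sin φ₁ cos φ₂ cos Δλ = 0.019377
θ = atan2(y, x) = 4.1224° → 4.1224° (mod 360°)

4.1°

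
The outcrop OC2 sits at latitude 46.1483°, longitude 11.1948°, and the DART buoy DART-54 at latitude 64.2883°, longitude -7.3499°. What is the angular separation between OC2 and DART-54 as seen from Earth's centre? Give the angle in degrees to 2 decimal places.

20.82°

Δφ = 18.1400°,  Δλ = -18.5447°
a = sin²(Δφ/2) + cos φ₁ cos φ₂ sin²(Δλ/2) = 0.032654
c = 2·arcsin(√a) = 0.363405 rad = 20.8215°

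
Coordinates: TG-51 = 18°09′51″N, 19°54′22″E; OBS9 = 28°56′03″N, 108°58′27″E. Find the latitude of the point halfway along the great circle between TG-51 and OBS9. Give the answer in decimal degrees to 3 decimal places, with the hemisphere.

31.421°N

TG-51: φ = +18.16417°, λ = +19.90611°
OBS9: φ = +28.93417°, λ = +108.97417°
Bx = cos φ₂ cos Δλ = 0.014235,  By = cos φ₂ sin Δλ = 0.875060
φₘ = atan2(sin φ₁ + sin φ₂, √((cos φ₁ + Bx)² + By²)) = 31.42118°
λₘ = λ₁ + atan2(By, cos φ₁ + Bx) = 62.12548°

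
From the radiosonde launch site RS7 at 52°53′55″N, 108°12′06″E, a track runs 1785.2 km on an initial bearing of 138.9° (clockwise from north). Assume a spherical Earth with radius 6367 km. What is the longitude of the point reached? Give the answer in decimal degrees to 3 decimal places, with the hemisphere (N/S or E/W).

RS7: φ = +52.89861°, λ = +108.20167°
δ = d/R = 1785.2/6367 = 0.280383 rad
φ₂ = arcsin(sin φ₁ cos δ + cos φ₁ sin δ cos θ)
   = arcsin(0.79757·0.96095 + 0.60323·0.27672·-0.75356) = 39.83907°
λ₂ = λ₁ + atan2(sin θ sin δ cos φ₁, cos δ − sin φ₁ sin φ₂) = 121.90597°

121.906°E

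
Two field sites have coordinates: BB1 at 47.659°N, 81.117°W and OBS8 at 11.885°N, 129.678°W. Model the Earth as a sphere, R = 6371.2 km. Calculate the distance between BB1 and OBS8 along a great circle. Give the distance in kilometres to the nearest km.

Δφ = -35.7740°,  Δλ = -48.5610°
a = sin²(Δφ/2) + cos φ₁ cos φ₂ sin²(Δλ/2) = 0.205782
c = 2·arcsin(√a) = 0.941674 rad = 53.9539°
d = R·c = 6371.2 × 0.941674 = 5999.6 km

6000 km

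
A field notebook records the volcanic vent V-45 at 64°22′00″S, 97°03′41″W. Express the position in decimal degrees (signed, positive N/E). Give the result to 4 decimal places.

-64.3667°, -97.0614°

lat: 64.3667° S → -64.3667°
lon: 97.0614° W → -97.0614°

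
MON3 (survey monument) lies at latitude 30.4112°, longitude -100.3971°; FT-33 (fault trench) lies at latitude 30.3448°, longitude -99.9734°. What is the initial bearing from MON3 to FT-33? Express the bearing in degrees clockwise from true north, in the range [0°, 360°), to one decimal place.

Δλ = 0.4237°
y = sin Δλ · cos φ₂ = 0.006382
x = cos φ₁ sin φ₂ − sin φ₁ cos φ₂ cos Δλ = -0.001147
θ = atan2(y, x) = 100.1886° → 100.1886° (mod 360°)

100.2°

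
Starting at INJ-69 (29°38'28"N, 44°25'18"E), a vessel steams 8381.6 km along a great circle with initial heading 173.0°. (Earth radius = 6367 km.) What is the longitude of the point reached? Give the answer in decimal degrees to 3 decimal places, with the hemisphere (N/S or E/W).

54.070°E

INJ-69: φ = +29.64111°, λ = +44.42167°
δ = d/R = 8381.6/6367 = 1.316413 rad
φ₂ = arcsin(sin φ₁ cos δ + cos φ₁ sin δ cos θ)
   = arcsin(0.49457·0.25165 + 0.86914·0.96782·-0.99255) = -45.27100°
λ₂ = λ₁ + atan2(sin θ sin δ cos φ₁, cos δ − sin φ₁ sin φ₂) = 54.06982°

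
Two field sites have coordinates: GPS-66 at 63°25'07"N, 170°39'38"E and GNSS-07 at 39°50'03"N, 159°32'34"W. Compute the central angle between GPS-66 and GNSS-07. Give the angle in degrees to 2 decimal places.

GPS-66: φ = +63.41861°, λ = +170.66056°
GNSS-07: φ = +39.83417°, λ = -159.54278°
Δφ = -23.5844°,  Δλ = 29.7967°
a = sin²(Δφ/2) + cos φ₁ cos φ₂ sin²(Δλ/2) = 0.064478
c = 2·arcsin(√a) = 0.513473 rad = 29.4198°

29.42°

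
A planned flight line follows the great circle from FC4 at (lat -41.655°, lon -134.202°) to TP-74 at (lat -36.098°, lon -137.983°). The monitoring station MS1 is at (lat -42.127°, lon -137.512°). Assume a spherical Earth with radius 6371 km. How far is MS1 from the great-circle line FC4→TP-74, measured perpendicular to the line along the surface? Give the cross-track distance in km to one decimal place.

δ₁₃ = central angle FC4→MS1 = 0.043784 rad  (haversine)
θ₁₃ = bearing FC4→MS1 = 258.054°,  θ₁₂ = bearing FC4→TP-74 = 330.884°
dₓₜ = R·arcsin(sin δ₁₃ · sin(θ₁₃ − θ₁₂)) = 6371·arcsin(0.04377·sin(-72.830°)) = -266.510 km
|dₓₜ| = 266.510 km

266.5 km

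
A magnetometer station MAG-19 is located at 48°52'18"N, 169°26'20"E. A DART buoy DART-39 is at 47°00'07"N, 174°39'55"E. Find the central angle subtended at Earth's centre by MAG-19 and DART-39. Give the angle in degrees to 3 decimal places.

3.968°

MAG-19: φ = +48.87167°, λ = +169.43889°
DART-39: φ = +47.00194°, λ = +174.66528°
Δφ = -1.8697°,  Δλ = 5.2264°
a = sin²(Δφ/2) + cos φ₁ cos φ₂ sin²(Δλ/2) = 0.001199
c = 2·arcsin(√a) = 0.069257 rad = 3.9681°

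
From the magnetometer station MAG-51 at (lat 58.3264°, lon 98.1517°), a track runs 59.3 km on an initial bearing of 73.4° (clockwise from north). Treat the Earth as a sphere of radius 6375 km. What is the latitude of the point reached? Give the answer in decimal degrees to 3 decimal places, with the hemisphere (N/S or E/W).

58.475°N

δ = d/R = 59.3/6375 = 0.009302 rad
φ₂ = arcsin(sin φ₁ cos δ + cos φ₁ sin δ cos θ)
   = arcsin(0.85105·0.99996 + 0.52508·0.00930·0.28569) = 58.47495°
λ₂ = λ₁ + atan2(sin θ sin δ cos φ₁, cos δ − sin φ₁ sin φ₂) = 99.12855°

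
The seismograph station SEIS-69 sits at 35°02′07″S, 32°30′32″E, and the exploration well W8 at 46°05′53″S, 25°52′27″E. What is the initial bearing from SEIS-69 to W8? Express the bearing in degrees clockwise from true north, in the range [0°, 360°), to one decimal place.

202.4°

SEIS-69: φ = -35.03528°, λ = +32.50889°
W8: φ = -46.09806°, λ = +25.87417°
Δλ = -6.6347°
y = sin Δλ · cos φ₂ = -0.080118
x = cos φ₁ sin φ₂ − sin φ₁ cos φ₂ cos Δλ = -0.194550
θ = atan2(y, x) = -157.6176° → 202.3824° (mod 360°)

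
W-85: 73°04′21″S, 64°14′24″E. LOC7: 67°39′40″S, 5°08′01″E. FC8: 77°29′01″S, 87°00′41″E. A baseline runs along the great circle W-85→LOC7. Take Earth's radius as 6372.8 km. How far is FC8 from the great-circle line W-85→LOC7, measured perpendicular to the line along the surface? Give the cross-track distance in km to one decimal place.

707.7 km

W-85: φ = -73.07250°, λ = +64.24000°
LOC7: φ = -67.66111°, λ = +5.13361°
FC8: φ = -77.48361°, λ = +87.01139°
δ₁₃ = central angle W-85→FC8 = 0.125625 rad  (haversine)
θ₁₃ = bearing W-85→FC8 = 137.973°,  θ₁₂ = bearing W-85→LOC7 = 255.786°
dₓₜ = R·arcsin(sin δ₁₃ · sin(θ₁₃ − θ₁₂)) = 6372.8·arcsin(0.12529·sin(-117.813°)) = -707.683 km
|dₓₜ| = 707.683 km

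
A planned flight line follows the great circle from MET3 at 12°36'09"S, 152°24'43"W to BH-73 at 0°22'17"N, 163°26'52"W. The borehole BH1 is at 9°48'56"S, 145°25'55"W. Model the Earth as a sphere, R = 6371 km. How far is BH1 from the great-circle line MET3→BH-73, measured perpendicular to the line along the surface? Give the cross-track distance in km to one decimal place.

774.4 km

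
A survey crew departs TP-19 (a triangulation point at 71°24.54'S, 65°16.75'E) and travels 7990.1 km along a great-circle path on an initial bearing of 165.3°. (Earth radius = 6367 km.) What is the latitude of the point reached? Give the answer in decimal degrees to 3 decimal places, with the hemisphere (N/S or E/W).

TP-19: φ = -71.40900°, λ = +65.27917°
δ = d/R = 7990.1/6367 = 1.254924 rad
φ₂ = arcsin(sin φ₁ cos δ + cos φ₁ sin δ cos θ)
   = arcsin(-0.94782·0.31065 + 0.31881·0.95053·-0.96727) = -35.98365°
λ₂ = λ₁ + atan2(sin θ sin δ cos φ₁, cos δ − sin φ₁ sin φ₂) = -132.06328°

35.984°S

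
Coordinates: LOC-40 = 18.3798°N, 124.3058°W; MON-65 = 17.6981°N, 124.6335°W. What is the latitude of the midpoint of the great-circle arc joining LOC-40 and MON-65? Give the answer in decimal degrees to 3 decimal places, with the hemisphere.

18.039°N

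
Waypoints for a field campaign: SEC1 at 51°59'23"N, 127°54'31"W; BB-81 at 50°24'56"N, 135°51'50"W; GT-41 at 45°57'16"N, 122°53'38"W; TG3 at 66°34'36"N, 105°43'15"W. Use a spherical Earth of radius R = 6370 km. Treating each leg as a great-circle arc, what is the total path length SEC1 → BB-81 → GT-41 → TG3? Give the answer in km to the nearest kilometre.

SEC1: φ = +51.98972°, λ = -127.90861°
BB-81: φ = +50.41556°, λ = -135.86389°
GT-41: φ = +45.95444°, λ = -122.89389°
TG3: φ = +66.57667°, λ = -105.72083°
SEC1→BB-81: c = 0.091176 rad, d = 580.79 km
BB-81→GT-41: c = 0.169507 rad, d = 1079.76 km
GT-41→TG3: c = 0.393424 rad, d = 2506.11 km
Total = 580.79 + 1079.76 + 2506.11 = 4166.66 km

4167 km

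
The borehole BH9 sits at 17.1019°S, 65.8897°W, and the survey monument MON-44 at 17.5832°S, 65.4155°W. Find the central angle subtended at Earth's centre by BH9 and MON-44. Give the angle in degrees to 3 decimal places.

0.661°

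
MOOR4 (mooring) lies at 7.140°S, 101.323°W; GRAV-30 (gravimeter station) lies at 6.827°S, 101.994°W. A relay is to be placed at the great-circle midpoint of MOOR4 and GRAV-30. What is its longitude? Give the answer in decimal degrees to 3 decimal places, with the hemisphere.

101.659°W

Bx = cos φ₂ cos Δλ = 0.992842,  By = cos φ₂ sin Δλ = -0.011628
φₘ = atan2(sin φ₁ + sin φ₂, √((cos φ₁ + Bx)² + By²)) = -6.98362°
λₘ = λ₁ + atan2(By, cos φ₁ + Bx) = -101.65861°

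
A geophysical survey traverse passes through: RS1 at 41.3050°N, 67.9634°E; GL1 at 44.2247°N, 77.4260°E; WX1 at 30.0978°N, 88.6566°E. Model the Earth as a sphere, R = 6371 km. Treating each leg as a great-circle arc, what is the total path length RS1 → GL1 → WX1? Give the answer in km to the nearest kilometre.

2693 km

RS1→GL1: c = 0.131418 rad, d = 837.27 km
GL1→WX1: c = 0.291251 rad, d = 1855.56 km
Total = 837.27 + 1855.56 = 2692.82 km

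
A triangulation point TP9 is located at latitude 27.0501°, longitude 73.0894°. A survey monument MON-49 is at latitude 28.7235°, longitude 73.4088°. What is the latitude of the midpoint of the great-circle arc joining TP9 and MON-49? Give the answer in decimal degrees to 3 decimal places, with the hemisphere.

27.887°N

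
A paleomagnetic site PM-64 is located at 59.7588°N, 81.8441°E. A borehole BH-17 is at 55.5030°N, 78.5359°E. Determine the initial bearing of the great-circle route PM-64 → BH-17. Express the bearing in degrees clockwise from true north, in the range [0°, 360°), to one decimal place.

Δλ = -3.3082°
y = sin Δλ · cos φ₂ = -0.032683
x = cos φ₁ sin φ₂ − sin φ₁ cos φ₂ cos Δλ = -0.073394
θ = atan2(y, x) = -155.9961° → 204.0039° (mod 360°)

204.0°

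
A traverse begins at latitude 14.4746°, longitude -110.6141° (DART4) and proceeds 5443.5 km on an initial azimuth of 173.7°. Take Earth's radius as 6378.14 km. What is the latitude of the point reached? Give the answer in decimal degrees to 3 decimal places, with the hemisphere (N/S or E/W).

34.120°S

δ = d/R = 5443.5/6378.14 = 0.853462 rad
φ₂ = arcsin(sin φ₁ cos δ + cos φ₁ sin δ cos θ)
   = arcsin(0.24995·0.65738 + 0.96826·0.75356·-0.99396) = -34.11966°
λ₂ = λ₁ + atan2(sin θ sin δ cos φ₁, cos δ − sin φ₁ sin φ₂) = -104.88156°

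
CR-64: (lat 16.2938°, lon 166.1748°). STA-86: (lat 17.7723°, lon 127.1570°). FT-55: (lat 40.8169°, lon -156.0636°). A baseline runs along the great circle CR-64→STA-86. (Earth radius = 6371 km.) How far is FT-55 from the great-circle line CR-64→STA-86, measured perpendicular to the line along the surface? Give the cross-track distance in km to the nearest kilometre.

3486 km

δ₁₃ = central angle CR-64→FT-55 = 0.711077 rad  (haversine)
θ₁₃ = bearing CR-64→FT-55 = 45.243°,  θ₁₂ = bearing CR-64→STA-86 = 278.107°
dₓₜ = R·arcsin(sin δ₁₃ · sin(θ₁₃ − θ₁₂)) = 6371·arcsin(0.65265·sin(-232.863°)) = 3486.159 km
|dₓₜ| = 3486.159 km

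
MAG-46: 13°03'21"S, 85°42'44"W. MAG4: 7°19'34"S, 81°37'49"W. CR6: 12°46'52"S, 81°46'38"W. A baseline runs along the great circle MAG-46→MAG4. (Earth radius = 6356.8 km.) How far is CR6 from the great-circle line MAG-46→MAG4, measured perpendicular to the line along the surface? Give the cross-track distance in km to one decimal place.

331.1 km

MAG-46: φ = -13.05583°, λ = -85.71222°
MAG4: φ = -7.32611°, λ = -81.63028°
CR6: φ = -12.78111°, λ = -81.77722°
δ₁₃ = central angle MAG-46→CR6 = 0.067111 rad  (haversine)
θ₁₃ = bearing MAG-46→CR6 = 86.345°,  θ₁₂ = bearing MAG-46→MAG4 = 35.422°
dₓₜ = R·arcsin(sin δ₁₃ · sin(θ₁₃ − θ₁₂)) = 6356.8·arcsin(0.06706·sin(50.923°)) = 331.080 km
|dₓₜ| = 331.080 km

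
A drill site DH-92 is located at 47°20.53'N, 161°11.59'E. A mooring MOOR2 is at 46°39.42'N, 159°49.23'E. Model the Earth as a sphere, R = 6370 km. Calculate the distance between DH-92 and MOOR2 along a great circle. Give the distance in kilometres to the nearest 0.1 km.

DH-92: φ = +47.34217°, λ = +161.19317°
MOOR2: φ = +46.65700°, λ = +159.82050°
Δφ = -0.6852°,  Δλ = -1.3727°
a = sin²(Δφ/2) + cos φ₁ cos φ₂ sin²(Δλ/2) = 0.000102
c = 2·arcsin(√a) = 0.020247 rad = 1.1601°
d = R·c = 6370 × 0.020247 = 129.0 km

129.0 km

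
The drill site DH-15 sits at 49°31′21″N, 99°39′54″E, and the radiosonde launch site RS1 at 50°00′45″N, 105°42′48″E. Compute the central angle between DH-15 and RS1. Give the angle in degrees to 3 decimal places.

DH-15: φ = +49.52250°, λ = +99.66500°
RS1: φ = +50.01250°, λ = +105.71333°
Δφ = 0.4900°,  Δλ = 6.0483°
a = sin²(Δφ/2) + cos φ₁ cos φ₂ sin²(Δλ/2) = 0.001179
c = 2·arcsin(√a) = 0.068697 rad = 3.9361°

3.936°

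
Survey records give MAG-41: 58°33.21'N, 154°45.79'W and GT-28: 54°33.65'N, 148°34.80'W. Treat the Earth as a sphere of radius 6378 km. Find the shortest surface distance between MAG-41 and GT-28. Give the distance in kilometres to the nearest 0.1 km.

583.8 km

MAG-41: φ = +58.55350°, λ = -154.76317°
GT-28: φ = +54.56083°, λ = -148.58000°
Δφ = -3.9927°,  Δλ = 6.1832°
a = sin²(Δφ/2) + cos φ₁ cos φ₂ sin²(Δλ/2) = 0.002093
c = 2·arcsin(√a) = 0.091539 rad = 5.2448°
d = R·c = 6378 × 0.091539 = 583.8 km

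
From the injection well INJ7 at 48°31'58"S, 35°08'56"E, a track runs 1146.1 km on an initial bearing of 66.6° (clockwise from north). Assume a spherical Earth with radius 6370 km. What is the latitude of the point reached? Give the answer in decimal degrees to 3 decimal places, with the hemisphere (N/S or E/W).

INJ7: φ = -48.53278°, λ = +35.14889°
δ = d/R = 1146.1/6370 = 0.179922 rad
φ₂ = arcsin(sin φ₁ cos δ + cos φ₁ sin δ cos θ)
   = arcsin(-0.74933·0.98386 + 0.66219·0.17895·0.39715) = -43.64407°
λ₂ = λ₁ + atan2(sin θ sin δ cos φ₁, cos δ − sin φ₁ sin φ₂) = 48.26678°

43.644°S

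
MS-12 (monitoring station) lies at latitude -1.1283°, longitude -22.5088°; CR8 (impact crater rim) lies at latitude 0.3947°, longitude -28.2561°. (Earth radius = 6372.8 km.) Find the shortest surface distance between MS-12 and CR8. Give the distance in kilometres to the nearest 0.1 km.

661.3 km

Δφ = 1.5230°,  Δλ = -5.7473°
a = sin²(Δφ/2) + cos φ₁ cos φ₂ sin²(Δλ/2) = 0.002689
c = 2·arcsin(√a) = 0.103767 rad = 5.9454°
d = R·c = 6372.8 × 0.103767 = 661.3 km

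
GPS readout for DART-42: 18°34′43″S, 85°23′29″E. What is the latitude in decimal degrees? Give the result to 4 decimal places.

18° + 34′/60 + 43″/3600 = 18 + 0.56667 + 0.01194 = 18.5786°

18.5786°S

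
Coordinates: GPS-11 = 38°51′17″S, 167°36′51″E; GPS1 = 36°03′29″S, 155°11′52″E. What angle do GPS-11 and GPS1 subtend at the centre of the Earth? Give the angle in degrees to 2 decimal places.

10.24°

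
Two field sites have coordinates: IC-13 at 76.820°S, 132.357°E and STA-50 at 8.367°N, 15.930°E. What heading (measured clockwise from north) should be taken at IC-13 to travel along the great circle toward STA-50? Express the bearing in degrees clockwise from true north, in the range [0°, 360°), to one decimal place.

245.9°

Δλ = -116.4270°
y = sin Δλ · cos φ₂ = -0.885971
x = cos φ₁ sin φ₂ − sin φ₁ cos φ₂ cos Δλ = -0.395543
θ = atan2(y, x) = -114.0584° → 245.9416° (mod 360°)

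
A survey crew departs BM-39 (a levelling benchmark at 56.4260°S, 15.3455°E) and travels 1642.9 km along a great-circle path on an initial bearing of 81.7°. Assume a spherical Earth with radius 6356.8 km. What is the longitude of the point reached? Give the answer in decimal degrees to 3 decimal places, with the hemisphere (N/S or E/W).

δ = d/R = 1642.9/6356.8 = 0.258448 rad
φ₂ = arcsin(sin φ₁ cos δ + cos φ₁ sin δ cos θ)
   = arcsin(-0.83317·0.96679 + 0.55301·0.25558·0.14436) = -51.72971°
λ₂ = λ₁ + atan2(sin θ sin δ cos φ₁, cos δ − sin φ₁ sin φ₂) = 39.44495°

39.445°E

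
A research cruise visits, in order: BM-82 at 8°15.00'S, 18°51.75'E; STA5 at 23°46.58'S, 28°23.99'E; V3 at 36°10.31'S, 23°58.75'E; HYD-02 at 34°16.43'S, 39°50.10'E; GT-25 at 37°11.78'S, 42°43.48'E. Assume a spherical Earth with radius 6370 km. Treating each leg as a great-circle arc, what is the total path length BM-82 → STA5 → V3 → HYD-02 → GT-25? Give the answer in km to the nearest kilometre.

BM-82: φ = -8.25000°, λ = +18.86250°
STA5: φ = -23.77633°, λ = +28.39983°
V3: φ = -36.17183°, λ = +23.97917°
HYD-02: φ = -34.27383°, λ = +39.83500°
GT-25: φ = -37.19633°, λ = +42.72467°
BM-82→STA5: c = 0.314376 rad, d = 2002.58 km
STA5→V3: c = 0.226353 rad, d = 1441.87 km
V3→HYD-02: c = 0.228220 rad, d = 1453.76 km
HYD-02→GT-25: c = 0.065396 rad, d = 416.57 km
Total = 2002.58 + 1441.87 + 1453.76 + 416.57 = 5314.78 km

5315 km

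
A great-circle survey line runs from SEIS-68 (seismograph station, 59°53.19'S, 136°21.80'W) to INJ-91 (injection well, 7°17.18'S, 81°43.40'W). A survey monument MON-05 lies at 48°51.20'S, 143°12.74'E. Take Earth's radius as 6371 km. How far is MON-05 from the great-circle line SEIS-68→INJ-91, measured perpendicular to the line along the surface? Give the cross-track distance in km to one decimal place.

360.3 km

SEIS-68: φ = -59.88650°, λ = -136.36333°
INJ-91: φ = -7.28633°, λ = -81.72333°
MON-05: φ = -48.85333°, λ = +143.21233°
δ₁₃ = central angle SEIS-68→MON-05 = 0.786525 rad  (haversine)
θ₁₃ = bearing SEIS-68→MON-05 = 246.425°,  θ₁₂ = bearing SEIS-68→INJ-91 = 61.845°
dₓₜ = R·arcsin(sin δ₁₃ · sin(θ₁₃ − θ₁₂)) = 6371·arcsin(0.70790·sin(184.580°)) = -360.329 km
|dₓₜ| = 360.329 km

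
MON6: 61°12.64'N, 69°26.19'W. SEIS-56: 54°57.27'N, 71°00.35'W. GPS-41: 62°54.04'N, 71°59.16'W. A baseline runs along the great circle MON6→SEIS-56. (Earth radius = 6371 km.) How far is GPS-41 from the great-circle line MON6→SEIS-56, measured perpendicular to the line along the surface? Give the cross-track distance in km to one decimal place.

155.0 km

MON6: φ = +61.21067°, λ = -69.43650°
SEIS-56: φ = +54.95450°, λ = -71.00583°
GPS-41: φ = +62.90067°, λ = -71.98600°
δ₁₃ = central angle MON6→GPS-41 = 0.036116 rad  (haversine)
θ₁₃ = bearing MON6→GPS-41 = 325.863°,  θ₁₂ = bearing MON6→SEIS-56 = 188.226°
dₓₜ = R·arcsin(sin δ₁₃ · sin(θ₁₃ − θ₁₂)) = 6371·arcsin(0.03611·sin(137.637°)) = 155.027 km
|dₓₜ| = 155.027 km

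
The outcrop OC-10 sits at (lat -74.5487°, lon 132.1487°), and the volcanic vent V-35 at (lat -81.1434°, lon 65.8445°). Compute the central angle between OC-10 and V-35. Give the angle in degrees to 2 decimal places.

14.34°

Δφ = -6.5947°,  Δλ = -66.3042°
a = sin²(Δφ/2) + cos φ₁ cos φ₂ sin²(Δλ/2) = 0.015575
c = 2·arcsin(√a) = 0.250254 rad = 14.3385°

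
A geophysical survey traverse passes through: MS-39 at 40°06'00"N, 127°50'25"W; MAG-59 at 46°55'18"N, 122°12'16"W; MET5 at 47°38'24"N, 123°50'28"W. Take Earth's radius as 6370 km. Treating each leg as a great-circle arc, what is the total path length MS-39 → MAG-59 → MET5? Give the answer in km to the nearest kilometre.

MS-39: φ = +40.10000°, λ = -127.84028°
MAG-59: φ = +46.92167°, λ = -122.20444°
MET5: φ = +47.64000°, λ = -123.84111°
MS-39→MAG-59: c = 0.138709 rad, d = 883.58 km
MAG-59→MET5: c = 0.023080 rad, d = 147.02 km
Total = 883.58 + 147.02 = 1030.60 km

1031 km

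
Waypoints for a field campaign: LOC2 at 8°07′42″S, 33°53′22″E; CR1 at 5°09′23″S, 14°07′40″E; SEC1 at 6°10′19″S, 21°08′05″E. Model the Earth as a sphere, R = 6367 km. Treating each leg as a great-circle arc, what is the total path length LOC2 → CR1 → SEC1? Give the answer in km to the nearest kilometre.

2989 km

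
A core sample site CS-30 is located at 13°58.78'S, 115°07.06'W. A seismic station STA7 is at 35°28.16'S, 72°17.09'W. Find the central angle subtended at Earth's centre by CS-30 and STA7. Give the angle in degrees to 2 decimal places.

CS-30: φ = -13.97967°, λ = -115.11767°
STA7: φ = -35.46933°, λ = -72.28483°
Δφ = -21.4897°,  Δλ = 42.8328°
a = sin²(Δφ/2) + cos φ₁ cos φ₂ sin²(Δλ/2) = 0.140129
c = 2·arcsin(√a) = 0.767366 rad = 43.9669°

43.97°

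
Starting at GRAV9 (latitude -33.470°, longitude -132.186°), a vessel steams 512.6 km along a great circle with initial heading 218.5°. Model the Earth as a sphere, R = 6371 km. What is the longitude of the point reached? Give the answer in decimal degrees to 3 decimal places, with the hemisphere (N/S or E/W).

δ = d/R = 512.6/6371 = 0.080458 rad
φ₂ = arcsin(sin φ₁ cos δ + cos φ₁ sin δ cos θ)
   = arcsin(-0.55150·0.99676 + 0.83417·0.08037·-0.78261) = -37.02657°
λ₂ = λ₁ + atan2(sin θ sin δ cos φ₁, cos δ − sin φ₁ sin φ₂) = -135.77904°

135.779°W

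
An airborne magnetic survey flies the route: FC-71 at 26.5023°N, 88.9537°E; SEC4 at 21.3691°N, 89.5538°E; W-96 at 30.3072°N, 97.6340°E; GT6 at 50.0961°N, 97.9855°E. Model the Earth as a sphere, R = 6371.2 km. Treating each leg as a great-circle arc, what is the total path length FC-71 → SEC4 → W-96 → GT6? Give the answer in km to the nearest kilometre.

4055 km

FC-71→SEC4: c = 0.090101 rad, d = 574.05 km
SEC4→W-96: c = 0.200962 rad, d = 1280.37 km
W-96→GT6: c = 0.345412 rad, d = 2200.69 km
Total = 574.05 + 1280.37 + 2200.69 = 4055.11 km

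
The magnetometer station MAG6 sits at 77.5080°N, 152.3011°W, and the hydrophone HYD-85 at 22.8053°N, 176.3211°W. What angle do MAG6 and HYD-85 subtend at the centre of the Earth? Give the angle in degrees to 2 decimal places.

55.91°

Δφ = -54.7027°,  Δλ = -24.0200°
a = sin²(Δφ/2) + cos φ₁ cos φ₂ sin²(Δλ/2) = 0.219724
c = 2·arcsin(√a) = 0.975744 rad = 55.9060°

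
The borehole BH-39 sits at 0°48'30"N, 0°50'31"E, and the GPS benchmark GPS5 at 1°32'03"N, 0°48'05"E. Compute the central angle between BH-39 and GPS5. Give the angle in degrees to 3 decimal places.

BH-39: φ = +0.80833°, λ = +0.84194°
GPS5: φ = +1.53417°, λ = +0.80139°
Δφ = 0.7258°,  Δλ = -0.0406°
a = sin²(Δφ/2) + cos φ₁ cos φ₂ sin²(Δλ/2) = 0.000040
c = 2·arcsin(√a) = 0.012688 rad = 0.7270°

0.727°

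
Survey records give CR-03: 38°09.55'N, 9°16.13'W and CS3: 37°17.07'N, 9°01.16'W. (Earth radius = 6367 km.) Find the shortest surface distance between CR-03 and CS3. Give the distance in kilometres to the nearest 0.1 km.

CR-03: φ = +38.15917°, λ = -9.26883°
CS3: φ = +37.28450°, λ = -9.01933°
Δφ = -0.8747°,  Δλ = 0.2495°
a = sin²(Δφ/2) + cos φ₁ cos φ₂ sin²(Δλ/2) = 0.000061
c = 2·arcsin(√a) = 0.015650 rad = 0.8967°
d = R·c = 6367 × 0.015650 = 99.6 km

99.6 km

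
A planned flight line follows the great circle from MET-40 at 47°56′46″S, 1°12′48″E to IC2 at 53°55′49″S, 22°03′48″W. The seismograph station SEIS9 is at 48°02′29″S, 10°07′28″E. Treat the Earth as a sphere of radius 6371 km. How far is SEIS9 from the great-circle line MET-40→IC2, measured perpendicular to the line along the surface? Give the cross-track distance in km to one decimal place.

381.9 km

MET-40: φ = -47.94611°, λ = +1.21333°
IC2: φ = -53.93028°, λ = -22.06333°
SEIS9: φ = -48.04139°, λ = +10.12444°
δ₁₃ = central angle MET-40→SEIS9 = 0.104037 rad  (haversine)
θ₁₃ = bearing MET-40→SEIS9 = 94.227°,  θ₁₂ = bearing MET-40→IC2 = 238.993°
dₓₜ = R·arcsin(sin δ₁₃ · sin(θ₁₃ − θ₁₂)) = 6371·arcsin(0.10385·sin(-144.766°)) = -381.929 km
|dₓₜ| = 381.929 km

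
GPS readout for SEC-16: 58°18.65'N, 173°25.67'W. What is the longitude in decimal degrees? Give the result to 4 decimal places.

173.4278°W

173° + 25.67′/60 = 173 + 0.42783 = 173.4278°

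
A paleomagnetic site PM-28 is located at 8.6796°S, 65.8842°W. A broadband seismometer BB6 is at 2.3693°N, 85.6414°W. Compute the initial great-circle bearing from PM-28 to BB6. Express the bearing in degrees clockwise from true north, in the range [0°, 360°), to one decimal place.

Δλ = -19.7572°
y = sin Δλ · cos φ₂ = -0.337746
x = cos φ₁ sin φ₂ − sin φ₁ cos φ₂ cos Δλ = 0.182771
θ = atan2(y, x) = -61.5800° → 298.4200° (mod 360°)

298.4°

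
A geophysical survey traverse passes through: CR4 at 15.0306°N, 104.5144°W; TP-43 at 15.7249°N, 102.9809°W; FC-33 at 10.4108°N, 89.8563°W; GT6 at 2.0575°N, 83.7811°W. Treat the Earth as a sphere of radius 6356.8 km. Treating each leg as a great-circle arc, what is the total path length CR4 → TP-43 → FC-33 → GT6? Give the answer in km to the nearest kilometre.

CR4→TP-43: c = 0.028510 rad, d = 181.23 km
TP-43→FC-33: c = 0.241535 rad, d = 1535.39 km
FC-33→GT6: c = 0.179848 rad, d = 1143.26 km
Total = 181.23 + 1535.39 + 1143.26 = 2859.87 km

2860 km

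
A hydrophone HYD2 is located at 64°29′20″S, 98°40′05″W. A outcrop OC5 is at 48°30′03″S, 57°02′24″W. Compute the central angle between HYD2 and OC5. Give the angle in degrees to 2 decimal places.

HYD2: φ = -64.48889°, λ = -98.66806°
OC5: φ = -48.50083°, λ = -57.04000°
Δφ = 15.9881°,  Δλ = 41.6281°
a = sin²(Δφ/2) + cos φ₁ cos φ₂ sin²(Δλ/2) = 0.055373
c = 2·arcsin(√a) = 0.475085 rad = 27.2204°

27.22°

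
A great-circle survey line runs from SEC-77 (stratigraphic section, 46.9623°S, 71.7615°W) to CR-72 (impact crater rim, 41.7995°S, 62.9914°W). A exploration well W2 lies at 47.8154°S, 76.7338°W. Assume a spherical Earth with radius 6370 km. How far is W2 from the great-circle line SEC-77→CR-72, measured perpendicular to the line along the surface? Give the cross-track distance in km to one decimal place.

133.8 km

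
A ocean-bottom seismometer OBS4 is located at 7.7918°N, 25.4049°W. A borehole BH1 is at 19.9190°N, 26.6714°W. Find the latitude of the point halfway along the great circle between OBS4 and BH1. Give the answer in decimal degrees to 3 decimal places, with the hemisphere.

Bx = cos φ₂ cos Δλ = 0.939946,  By = cos φ₂ sin Δλ = -0.020780
φₘ = atan2(sin φ₁ + sin φ₂, √((cos φ₁ + Bx)² + By²)) = 13.85621°
λₘ = λ₁ + atan2(By, cos φ₁ + Bx) = -26.02156°

13.856°N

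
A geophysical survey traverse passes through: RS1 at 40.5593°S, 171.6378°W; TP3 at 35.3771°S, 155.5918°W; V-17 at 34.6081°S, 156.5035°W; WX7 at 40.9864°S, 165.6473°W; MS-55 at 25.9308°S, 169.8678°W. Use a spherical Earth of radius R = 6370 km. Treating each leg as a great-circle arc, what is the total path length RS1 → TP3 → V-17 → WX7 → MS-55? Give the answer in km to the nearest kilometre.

4425 km

RS1→TP3: c = 0.238139 rad, d = 1516.95 km
TP3→V-17: c = 0.018710 rad, d = 119.18 km
V-17→WX7: c = 0.168037 rad, d = 1070.39 km
WX7→MS-55: c = 0.269766 rad, d = 1718.41 km
Total = 1516.95 + 119.18 + 1070.39 + 1718.41 = 4424.93 km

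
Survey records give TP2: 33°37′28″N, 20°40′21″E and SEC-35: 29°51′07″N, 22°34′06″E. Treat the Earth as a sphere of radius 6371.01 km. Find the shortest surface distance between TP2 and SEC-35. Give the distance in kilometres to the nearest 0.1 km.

456.2 km

TP2: φ = +33.62444°, λ = +20.67250°
SEC-35: φ = +29.85194°, λ = +22.56833°
Δφ = -3.7725°,  Δλ = 1.8958°
a = sin²(Δφ/2) + cos φ₁ cos φ₂ sin²(Δλ/2) = 0.001281
c = 2·arcsin(√a) = 0.071600 rad = 4.1024°
d = R·c = 6371.01 × 0.071600 = 456.2 km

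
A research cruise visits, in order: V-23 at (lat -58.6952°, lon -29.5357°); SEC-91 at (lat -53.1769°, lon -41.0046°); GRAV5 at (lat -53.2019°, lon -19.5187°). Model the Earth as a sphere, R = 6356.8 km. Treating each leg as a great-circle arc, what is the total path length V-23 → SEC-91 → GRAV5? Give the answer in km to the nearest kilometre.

2360 km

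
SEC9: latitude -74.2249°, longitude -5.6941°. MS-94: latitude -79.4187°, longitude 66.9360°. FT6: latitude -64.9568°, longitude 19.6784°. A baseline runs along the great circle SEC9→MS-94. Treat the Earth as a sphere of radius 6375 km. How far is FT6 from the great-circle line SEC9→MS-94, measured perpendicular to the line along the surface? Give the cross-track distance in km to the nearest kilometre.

1398 km

δ₁₃ = central angle SEC9→FT6 = 0.220240 rad  (haversine)
θ₁₃ = bearing SEC9→FT6 = 56.127°,  θ₁₂ = bearing SEC9→MS-94 = 140.747°
dₓₜ = R·arcsin(sin δ₁₃ · sin(θ₁₃ − θ₁₂)) = 6375·arcsin(0.21846·sin(-84.620°)) = -1397.743 km
|dₓₜ| = 1397.743 km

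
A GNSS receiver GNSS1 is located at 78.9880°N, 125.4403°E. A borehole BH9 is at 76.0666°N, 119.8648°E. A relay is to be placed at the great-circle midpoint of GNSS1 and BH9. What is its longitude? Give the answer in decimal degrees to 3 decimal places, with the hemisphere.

Bx = cos φ₂ cos Δλ = 0.239655,  By = cos φ₂ sin Δλ = -0.023395
φₘ = atan2(sin φ₁ + sin φ₂, √((cos φ₁ + Bx)² + By²)) = 77.54141°
λₘ = λ₁ + atan2(By, cos φ₁ + Bx) = 122.33093°

122.331°E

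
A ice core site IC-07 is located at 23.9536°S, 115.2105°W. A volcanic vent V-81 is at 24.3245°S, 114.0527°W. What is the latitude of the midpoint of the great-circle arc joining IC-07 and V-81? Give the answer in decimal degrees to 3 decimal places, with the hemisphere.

24.140°S

Bx = cos φ₂ cos Δλ = 0.911041,  By = cos φ₂ sin Δλ = 0.018412
φₘ = atan2(sin φ₁ + sin φ₂, √((cos φ₁ + Bx)² + By²)) = -24.14014°
λₘ = λ₁ + atan2(By, cos φ₁ + Bx) = -114.63244°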